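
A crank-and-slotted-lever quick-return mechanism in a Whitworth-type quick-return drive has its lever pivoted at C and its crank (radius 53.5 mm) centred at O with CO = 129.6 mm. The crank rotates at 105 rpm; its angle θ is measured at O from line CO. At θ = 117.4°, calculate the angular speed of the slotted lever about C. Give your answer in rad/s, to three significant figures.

0.272

ω = 11 rad/s (from 105 rpm).
Crank pin A relative to C: A = (d + r cosθ, r sinθ); lever angle φ = atan2(r sinθ, d + r cosθ).
Differentiating tanφ: φ̇ = rω(d cosθ + r)/(d² + r² + 2dr cosθ).
d² + r² + 2dr cosθ = |CA|² = 0.0132767 m²;  d cosθ + r = -0.0061419 m.
|ω_lever| = |0.0535·11·-0.0061419| / 0.0132767 = 0.27213 rad/s.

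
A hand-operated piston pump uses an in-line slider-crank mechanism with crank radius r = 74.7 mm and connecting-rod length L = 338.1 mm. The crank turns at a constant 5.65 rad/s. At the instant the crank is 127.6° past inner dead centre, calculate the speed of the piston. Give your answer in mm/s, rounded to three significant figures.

289

ω = 5.65 rad/s
For an in-line slider-crank, x = r cosθ + √(L² − r² sin²θ), so v = −rω sinθ·[1 + r cosθ/√(L² − r² sin²θ)].
With r = 0.0747 m, L = 0.3381 m, θ = 127.6°: √(L² − r² sin²θ) = 0.33288 m.
v = −0.0747·5.65·0.79229·[1 + 0.0747·-0.61015/0.33288] = -0.28861 m/s.
|v| = 0.28861 m/s = 288.61 mm/s.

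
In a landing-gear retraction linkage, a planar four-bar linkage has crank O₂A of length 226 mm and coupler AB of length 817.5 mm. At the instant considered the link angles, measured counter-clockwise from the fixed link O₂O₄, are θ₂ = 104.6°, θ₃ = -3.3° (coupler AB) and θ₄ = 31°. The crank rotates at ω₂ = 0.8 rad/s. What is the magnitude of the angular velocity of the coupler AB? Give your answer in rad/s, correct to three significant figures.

0.376

ω₂ = 0.8 rad/s
Differentiating the loop-closure r₂e^{iθ₂}+r₃e^{iθ₃}=r₁+r₄e^{iθ₄} gives r₂ω₂e^{iθ₂}+r₃ω₃e^{iθ₃}=r₄ω₄e^{iθ₄}.
Eliminating the other unknown: ω₃ = r₂ω₂ sin(θ₄−θ₂) / [r₃ sin(θ₃−θ₄)].
Numerator sine = -0.95931; denominator sine = -0.56353.
Result = 0.226·0.8·(-0.95931) / (0.8175·(-0.56353)) = +0.37649 rad/s; magnitude 0.37649 rad/s.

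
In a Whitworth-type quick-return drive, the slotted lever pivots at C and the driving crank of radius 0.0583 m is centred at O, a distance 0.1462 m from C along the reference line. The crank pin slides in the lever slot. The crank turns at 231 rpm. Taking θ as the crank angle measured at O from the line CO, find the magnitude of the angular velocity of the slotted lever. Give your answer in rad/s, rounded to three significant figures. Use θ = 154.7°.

11.1

ω = 24.19 rad/s (from 231 rpm).
Crank pin A relative to C: A = (d + r cosθ, r sinθ); lever angle φ = atan2(r sinθ, d + r cosθ).
Differentiating tanφ: φ̇ = rω(d cosθ + r)/(d² + r² + 2dr cosθ).
d² + r² + 2dr cosθ = |CA|² = 0.00936151 m²;  d cosθ + r = -0.073877 m.
|ω_lever| = |0.0583·24.19·-0.073877| / 0.00936151 = 11.129 rad/s.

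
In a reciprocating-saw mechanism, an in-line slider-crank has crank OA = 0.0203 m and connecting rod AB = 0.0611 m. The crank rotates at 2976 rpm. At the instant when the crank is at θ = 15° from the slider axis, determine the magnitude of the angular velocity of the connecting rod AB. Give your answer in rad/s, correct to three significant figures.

ω = 311.6 rad/s (converted from 2976 rpm).
The rod makes angle φ with the slider axis where L sinφ = r sinθ; differentiating, L cosφ·φ̇ = r ω cosθ.
L cosφ = √(L² − r² sin²θ) = 0.060874 m.
|ω_rod| = r ω |cosθ| / √(L² − r² sin²θ) = 0.0203·311.6·0.96593/0.060874 = 100.39 rad/s.

100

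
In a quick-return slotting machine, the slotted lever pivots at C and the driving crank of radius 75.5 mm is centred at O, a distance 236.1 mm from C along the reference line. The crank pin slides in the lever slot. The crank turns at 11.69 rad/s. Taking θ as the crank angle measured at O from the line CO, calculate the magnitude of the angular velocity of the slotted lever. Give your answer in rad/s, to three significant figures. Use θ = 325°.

2.62

ω = 11.69 rad/s
Crank pin A relative to C: A = (d + r cosθ, r sinθ); lever angle φ = atan2(r sinθ, d + r cosθ).
Differentiating tanφ: φ̇ = rω(d cosθ + r)/(d² + r² + 2dr cosθ).
d² + r² + 2dr cosθ = |CA|² = 0.0906471 m²;  d cosθ + r = +0.2689 m.
|ω_lever| = |0.0755·11.69·+0.2689| / 0.0906471 = 2.6182 rad/s.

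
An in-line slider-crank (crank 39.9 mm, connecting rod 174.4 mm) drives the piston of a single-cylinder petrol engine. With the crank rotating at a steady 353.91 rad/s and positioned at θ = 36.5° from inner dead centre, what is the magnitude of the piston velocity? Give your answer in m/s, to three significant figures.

9.96

ω = 353.9 rad/s
For an in-line slider-crank, x = r cosθ + √(L² − r² sin²θ), so v = −rω sinθ·[1 + r cosθ/√(L² − r² sin²θ)].
With r = 0.0399 m, L = 0.1744 m, θ = 36.5°: √(L² − r² sin²θ) = 0.17278 m.
v = −0.0399·353.9·0.59482·[1 + 0.0399·0.80386/0.17278] = -9.9588 m/s.
|v| = 9.9588 m/s.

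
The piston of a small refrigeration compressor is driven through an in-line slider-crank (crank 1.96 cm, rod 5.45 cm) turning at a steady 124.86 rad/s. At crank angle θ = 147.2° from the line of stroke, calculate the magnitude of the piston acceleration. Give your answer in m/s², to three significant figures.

207

ω = 124.9 rad/s
x(θ) = r cosθ + √(L² − r² sin²θ); with ω constant, a = ω²·d²x/dθ².
d²x/dθ² = −r cosθ − r²(cos2θ)/√u − r⁴ sin²2θ/(4u^{3/2}),  u = L² − r² sin²θ = 0.00285752 m².
Substituting r = 0.0196 m, L = 0.0545 m, θ = 147.2°: d²x/dθ² = +0.013306 m.
a = ω²·d²x/dθ² = (124.9)²·(+0.013306) = +207.44 m/s²;  |a| = 207.44 m/s².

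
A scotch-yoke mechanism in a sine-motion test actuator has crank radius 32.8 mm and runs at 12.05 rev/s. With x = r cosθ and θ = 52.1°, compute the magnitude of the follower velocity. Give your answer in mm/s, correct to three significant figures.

ω = 75.71 rad/s (from 12.05 rev/s).
x = r cosθ ⇒ ẋ = −rω sinθ.
|v| = rω|sinθ| = 0.0328·75.71·|sin 52.1°| = 1.9596 m/s = 1959.6 mm/s.

1960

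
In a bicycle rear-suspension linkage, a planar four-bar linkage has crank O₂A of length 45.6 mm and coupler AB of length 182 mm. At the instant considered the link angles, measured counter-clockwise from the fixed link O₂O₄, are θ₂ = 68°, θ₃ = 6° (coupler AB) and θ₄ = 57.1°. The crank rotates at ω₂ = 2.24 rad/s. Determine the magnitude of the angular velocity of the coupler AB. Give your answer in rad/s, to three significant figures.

ω₂ = 2.24 rad/s
Differentiating the loop-closure r₂e^{iθ₂}+r₃e^{iθ₃}=r₁+r₄e^{iθ₄} gives r₂ω₂e^{iθ₂}+r₃ω₃e^{iθ₃}=r₄ω₄e^{iθ₄}.
Eliminating the other unknown: ω₃ = r₂ω₂ sin(θ₄−θ₂) / [r₃ sin(θ₃−θ₄)].
Numerator sine = -0.18910; denominator sine = -0.77824.
Result = 0.0456·2.24·(-0.18910) / (0.182·(-0.77824)) = +0.13637 rad/s; magnitude 0.13637 rad/s.

0.136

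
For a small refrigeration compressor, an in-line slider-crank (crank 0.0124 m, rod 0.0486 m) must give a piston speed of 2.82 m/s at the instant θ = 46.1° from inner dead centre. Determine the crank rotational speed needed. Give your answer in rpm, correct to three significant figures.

For an in-line slider-crank, |v_piston| = rω|sinθ|·[1 + r cosθ/√(L² − r² sin²θ)].
With r = 0.0124 m, L = 0.0486 m, θ = 46.1°: the bracketed kinematic factor |dx/dθ| = 0.010543 m.
ω = v/|dx/dθ| = 2.82/0.010543 = 267.48 rad/s.
N = 60ω/(2π) = 2554.2 rpm.

2550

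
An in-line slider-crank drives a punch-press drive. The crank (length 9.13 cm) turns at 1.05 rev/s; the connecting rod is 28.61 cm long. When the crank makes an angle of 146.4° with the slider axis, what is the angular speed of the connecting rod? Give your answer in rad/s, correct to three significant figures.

ω = 6.597 rad/s (converted from 1.05 rev/s).
The rod makes angle φ with the slider axis where L sinφ = r sinθ; differentiating, L cosφ·φ̇ = r ω cosθ.
L cosφ = √(L² − r² sin²θ) = 0.2816 m.
|ω_rod| = r ω |cosθ| / √(L² − r² sin²θ) = 0.0913·6.597·0.83292/0.2816 = 1.7816 rad/s.

1.78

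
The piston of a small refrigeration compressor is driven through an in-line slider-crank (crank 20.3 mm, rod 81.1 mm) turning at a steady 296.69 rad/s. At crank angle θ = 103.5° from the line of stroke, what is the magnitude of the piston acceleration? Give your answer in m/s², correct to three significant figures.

ω = 296.7 rad/s
x(θ) = r cosθ + √(L² − r² sin²θ); with ω constant, a = ω²·d²x/dθ².
d²x/dθ² = −r cosθ − r²(cos2θ)/√u − r⁴ sin²2θ/(4u^{3/2}),  u = L² − r² sin²θ = 0.00618758 m².
Substituting r = 0.0203 m, L = 0.0811 m, θ = 103.5°: d²x/dθ² = +0.0093888 m.
a = ω²·d²x/dθ² = (296.7)²·(+0.0093888) = +826.45 m/s²;  |a| = 826.45 m/s².

826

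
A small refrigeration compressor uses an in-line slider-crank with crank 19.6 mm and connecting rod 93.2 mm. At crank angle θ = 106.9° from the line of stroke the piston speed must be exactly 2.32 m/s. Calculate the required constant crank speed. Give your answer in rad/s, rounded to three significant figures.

132

For an in-line slider-crank, |v_piston| = rω|sinθ|·[1 + r cosθ/√(L² − r² sin²θ)].
With r = 0.0196 m, L = 0.0932 m, θ = 106.9°: the bracketed kinematic factor |dx/dθ| = 0.017583 m.
ω = v/|dx/dθ| = 2.32/0.017583 = 131.94 rad/s.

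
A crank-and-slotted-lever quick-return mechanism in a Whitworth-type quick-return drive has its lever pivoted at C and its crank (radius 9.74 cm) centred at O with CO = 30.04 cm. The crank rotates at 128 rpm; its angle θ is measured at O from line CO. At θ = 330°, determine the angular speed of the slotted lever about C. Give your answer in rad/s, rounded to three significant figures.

ω = 13.4 rad/s (from 128 rpm).
Crank pin A relative to C: A = (d + r cosθ, r sinθ); lever angle φ = atan2(r sinθ, d + r cosθ).
Differentiating tanφ: φ̇ = rω(d cosθ + r)/(d² + r² + 2dr cosθ).
d² + r² + 2dr cosθ = |CA|² = 0.150405 m²;  d cosθ + r = +0.35755 m.
|ω_lever| = |0.0974·13.4·+0.35755| / 0.150405 = 3.1037 rad/s.

3.10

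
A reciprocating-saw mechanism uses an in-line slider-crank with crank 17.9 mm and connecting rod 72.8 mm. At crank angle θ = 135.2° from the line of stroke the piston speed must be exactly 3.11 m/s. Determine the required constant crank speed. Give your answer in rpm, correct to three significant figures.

2860

For an in-line slider-crank, |v_piston| = rω|sinθ|·[1 + r cosθ/√(L² − r² sin²θ)].
With r = 0.0179 m, L = 0.0728 m, θ = 135.2°: the bracketed kinematic factor |dx/dθ| = 0.010379 m.
ω = v/|dx/dθ| = 3.11/0.010379 = 299.66 rad/s.
N = 60ω/(2π) = 2861.5 rpm.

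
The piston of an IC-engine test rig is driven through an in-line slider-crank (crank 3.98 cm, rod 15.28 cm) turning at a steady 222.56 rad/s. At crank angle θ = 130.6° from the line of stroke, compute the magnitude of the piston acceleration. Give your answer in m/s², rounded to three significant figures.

1350

ω = 222.6 rad/s
x(θ) = r cosθ + √(L² − r² sin²θ); with ω constant, a = ω²·d²x/dθ².
d²x/dθ² = −r cosθ − r²(cos2θ)/√u − r⁴ sin²2θ/(4u^{3/2}),  u = L² − r² sin²θ = 0.0224347 m².
Substituting r = 0.0398 m, L = 0.1528 m, θ = 130.6°: d²x/dθ² = +0.027336 m.
a = ω²·d²x/dθ² = (222.6)²·(+0.027336) = +1354.1 m/s²;  |a| = 1354.1 m/s².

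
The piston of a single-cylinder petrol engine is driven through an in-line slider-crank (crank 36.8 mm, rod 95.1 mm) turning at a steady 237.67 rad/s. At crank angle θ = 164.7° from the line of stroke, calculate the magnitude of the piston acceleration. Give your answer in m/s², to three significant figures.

1300

ω = 237.7 rad/s
x(θ) = r cosθ + √(L² − r² sin²θ); with ω constant, a = ω²·d²x/dθ².
d²x/dθ² = −r cosθ − r²(cos2θ)/√u − r⁴ sin²2θ/(4u^{3/2}),  u = L² − r² sin²θ = 0.00894972 m².
Substituting r = 0.0368 m, L = 0.0951 m, θ = 164.7°: d²x/dθ² = +0.023034 m.
a = ω²·d²x/dθ² = (237.7)²·(+0.023034) = +1301.1 m/s²;  |a| = 1301.1 m/s².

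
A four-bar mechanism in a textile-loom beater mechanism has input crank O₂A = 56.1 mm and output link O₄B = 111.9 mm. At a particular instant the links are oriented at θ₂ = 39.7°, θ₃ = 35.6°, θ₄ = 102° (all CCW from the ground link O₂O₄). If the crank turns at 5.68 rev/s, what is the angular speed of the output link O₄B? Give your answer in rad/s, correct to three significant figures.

ω₂ = 35.69 rad/s (from 5.68 rev/s).
Differentiating the loop-closure r₂e^{iθ₂}+r₃e^{iθ₃}=r₁+r₄e^{iθ₄} gives r₂ω₂e^{iθ₂}+r₃ω₃e^{iθ₃}=r₄ω₄e^{iθ₄}.
Eliminating the other unknown: ω₄ = r₂ω₂ sin(θ₂−θ₃) / [r₄ sin(θ₄−θ₃)].
Numerator sine = +0.07150; denominator sine = +0.91636.
Result = 0.0561·35.69·(+0.07150) / (0.1119·(+0.91636)) = +1.396 rad/s; magnitude 1.396 rad/s.

1.40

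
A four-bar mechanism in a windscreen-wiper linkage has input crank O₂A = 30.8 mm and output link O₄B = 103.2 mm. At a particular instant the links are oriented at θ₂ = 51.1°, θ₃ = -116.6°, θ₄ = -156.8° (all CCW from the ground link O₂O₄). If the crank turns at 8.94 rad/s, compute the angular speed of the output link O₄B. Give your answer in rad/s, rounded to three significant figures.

0.881

ω₂ = 8.94 rad/s
Differentiating the loop-closure r₂e^{iθ₂}+r₃e^{iθ₃}=r₁+r₄e^{iθ₄} gives r₂ω₂e^{iθ₂}+r₃ω₃e^{iθ₃}=r₄ω₄e^{iθ₄}.
Eliminating the other unknown: ω₄ = r₂ω₂ sin(θ₂−θ₃) / [r₄ sin(θ₄−θ₃)].
Numerator sine = +0.21303; denominator sine = -0.64546.
Result = 0.0308·8.94·(+0.21303) / (0.1032·(-0.64546)) = -0.88061 rad/s; magnitude 0.88061 rad/s.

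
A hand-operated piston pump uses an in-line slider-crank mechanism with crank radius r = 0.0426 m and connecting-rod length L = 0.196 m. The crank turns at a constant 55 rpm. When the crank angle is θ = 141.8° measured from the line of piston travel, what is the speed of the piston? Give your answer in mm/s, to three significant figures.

126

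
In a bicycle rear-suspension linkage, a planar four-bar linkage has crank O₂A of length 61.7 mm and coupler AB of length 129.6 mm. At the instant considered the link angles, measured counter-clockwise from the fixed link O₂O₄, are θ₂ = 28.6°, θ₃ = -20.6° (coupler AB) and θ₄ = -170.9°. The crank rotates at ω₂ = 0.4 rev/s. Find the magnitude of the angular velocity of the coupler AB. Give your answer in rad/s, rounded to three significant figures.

0.806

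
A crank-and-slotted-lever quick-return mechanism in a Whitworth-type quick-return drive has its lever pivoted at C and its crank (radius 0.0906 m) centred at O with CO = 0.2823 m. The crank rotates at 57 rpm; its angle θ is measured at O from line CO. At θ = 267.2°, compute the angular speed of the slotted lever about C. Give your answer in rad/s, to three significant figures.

0.486

ω = 5.969 rad/s (from 57 rpm).
Crank pin A relative to C: A = (d + r cosθ, r sinθ); lever angle φ = atan2(r sinθ, d + r cosθ).
Differentiating tanφ: φ̇ = rω(d cosθ + r)/(d² + r² + 2dr cosθ).
d² + r² + 2dr cosθ = |CA|² = 0.0854028 m²;  d cosθ + r = +0.07681 m.
|ω_lever| = |0.0906·5.969·+0.07681| / 0.0854028 = 0.48638 rad/s.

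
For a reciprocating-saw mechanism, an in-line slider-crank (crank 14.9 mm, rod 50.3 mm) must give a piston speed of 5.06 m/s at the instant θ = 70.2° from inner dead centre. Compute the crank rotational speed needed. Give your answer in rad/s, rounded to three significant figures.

For an in-line slider-crank, |v_piston| = rω|sinθ|·[1 + r cosθ/√(L² − r² sin²θ)].
With r = 0.0149 m, L = 0.0503 m, θ = 70.2°: the bracketed kinematic factor |dx/dθ| = 0.015484 m.
ω = v/|dx/dθ| = 5.06/0.015484 = 326.79 rad/s.

327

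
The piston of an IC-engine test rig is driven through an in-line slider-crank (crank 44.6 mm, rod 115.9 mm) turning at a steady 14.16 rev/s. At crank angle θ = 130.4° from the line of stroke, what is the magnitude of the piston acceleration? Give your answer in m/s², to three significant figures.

ω = 2π·14.2 = 88.97 rad/s
x(θ) = r cosθ + √(L² − r² sin²θ); with ω constant, a = ω²·d²x/dθ².
d²x/dθ² = −r cosθ − r²(cos2θ)/√u − r⁴ sin²2θ/(4u^{3/2}),  u = L² − r² sin²θ = 0.0122792 m².
Substituting r = 0.0446 m, L = 0.1159 m, θ = 130.4°: d²x/dθ² = +0.031068 m.
a = ω²·d²x/dθ² = (88.97)²·(+0.031068) = +245.92 m/s²;  |a| = 245.92 m/s².

246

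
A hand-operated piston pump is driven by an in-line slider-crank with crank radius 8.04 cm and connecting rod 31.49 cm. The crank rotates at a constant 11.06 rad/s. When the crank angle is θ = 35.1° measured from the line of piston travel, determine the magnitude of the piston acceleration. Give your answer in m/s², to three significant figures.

ω = 11.06 rad/s
x(θ) = r cosθ + √(L² − r² sin²θ); with ω constant, a = ω²·d²x/dθ².
d²x/dθ² = −r cosθ − r²(cos2θ)/√u − r⁴ sin²2θ/(4u^{3/2}),  u = L² − r² sin²θ = 0.0970248 m².
Substituting r = 0.0804 m, L = 0.3149 m, θ = 35.1°: d²x/dθ² = -0.073115 m.
a = ω²·d²x/dθ² = (11.06)²·(-0.073115) = -8.9437 m/s²;  |a| = 8.9437 m/s².

8.94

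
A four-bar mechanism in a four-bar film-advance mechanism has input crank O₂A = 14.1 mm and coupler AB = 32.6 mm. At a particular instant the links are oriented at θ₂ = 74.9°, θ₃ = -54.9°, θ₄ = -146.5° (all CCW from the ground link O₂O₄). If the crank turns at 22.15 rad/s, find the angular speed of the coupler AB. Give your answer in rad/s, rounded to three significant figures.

ω₂ = 22.15 rad/s
Differentiating the loop-closure r₂e^{iθ₂}+r₃e^{iθ₃}=r₁+r₄e^{iθ₄} gives r₂ω₂e^{iθ₂}+r₃ω₃e^{iθ₃}=r₄ω₄e^{iθ₄}.
Eliminating the other unknown: ω₃ = r₂ω₂ sin(θ₄−θ₂) / [r₃ sin(θ₃−θ₄)].
Numerator sine = +0.66131; denominator sine = +0.99961.
Result = 0.0141·22.15·(+0.66131) / (0.0326·(+0.99961)) = +6.338 rad/s; magnitude 6.338 rad/s.

6.34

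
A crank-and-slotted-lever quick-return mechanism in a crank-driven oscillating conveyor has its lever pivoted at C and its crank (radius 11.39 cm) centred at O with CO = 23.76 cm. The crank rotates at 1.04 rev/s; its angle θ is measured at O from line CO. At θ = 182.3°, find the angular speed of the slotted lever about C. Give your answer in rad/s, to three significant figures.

ω = 6.535 rad/s (from 1.04 rev/s).
Crank pin A relative to C: A = (d + r cosθ, r sinθ); lever angle φ = atan2(r sinθ, d + r cosθ).
Differentiating tanφ: φ̇ = rω(d cosθ + r)/(d² + r² + 2dr cosθ).
d² + r² + 2dr cosθ = |CA|² = 0.0153453 m²;  d cosθ + r = -0.12351 m.
|ω_lever| = |0.1139·6.535·-0.12351| / 0.0153453 = 5.9904 rad/s.

5.99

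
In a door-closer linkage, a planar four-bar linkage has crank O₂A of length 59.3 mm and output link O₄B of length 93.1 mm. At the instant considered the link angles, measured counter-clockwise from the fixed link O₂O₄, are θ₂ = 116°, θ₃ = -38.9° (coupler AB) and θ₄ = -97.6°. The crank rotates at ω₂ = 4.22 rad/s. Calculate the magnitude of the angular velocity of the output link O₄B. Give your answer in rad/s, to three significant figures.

1.33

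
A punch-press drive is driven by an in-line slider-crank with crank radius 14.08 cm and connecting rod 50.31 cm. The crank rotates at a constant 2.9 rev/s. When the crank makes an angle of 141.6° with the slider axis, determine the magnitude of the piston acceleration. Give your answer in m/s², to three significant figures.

33.3

ω = 2π·2.9 = 18.22 rad/s
x(θ) = r cosθ + √(L² − r² sin²θ); with ω constant, a = ω²·d²x/dθ².
d²x/dθ² = −r cosθ − r²(cos2θ)/√u − r⁴ sin²2θ/(4u^{3/2}),  u = L² − r² sin²θ = 0.245461 m².
Substituting r = 0.1408 m, L = 0.5031 m, θ = 141.6°: d²x/dθ² = +0.10044 m.
a = ω²·d²x/dθ² = (18.22)²·(+0.10044) = +33.348 m/s²;  |a| = 33.348 m/s².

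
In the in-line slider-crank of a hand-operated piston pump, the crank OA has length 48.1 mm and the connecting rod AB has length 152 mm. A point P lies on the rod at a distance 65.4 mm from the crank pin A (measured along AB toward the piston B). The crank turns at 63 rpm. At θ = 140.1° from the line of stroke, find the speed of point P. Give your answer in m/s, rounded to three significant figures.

ω = 6.597 rad/s.  Crank-pin speed |V_A| = rω = 0.31733 m/s, perpendicular to OA.
Rod angle: sinφ = −(r/L) sinθ ⇒ φ = -11.712°; ω_rod = −rω cosθ/√(L²−r²sin²θ) = +1.6357 rad/s.
V_P = V_A + ω_rod × AP, with AP = 0.0654 m along the rod.
Components: V_Px = −rω sinθ − a·ω_rod·sinφ = -0.18184 m/s;  V_Py = rω cosθ + a·ω_rod·cosφ = -0.1387 m/s.
|V_P| = √(V_Px² + V_Py²) = 0.2287 m/s.

0.229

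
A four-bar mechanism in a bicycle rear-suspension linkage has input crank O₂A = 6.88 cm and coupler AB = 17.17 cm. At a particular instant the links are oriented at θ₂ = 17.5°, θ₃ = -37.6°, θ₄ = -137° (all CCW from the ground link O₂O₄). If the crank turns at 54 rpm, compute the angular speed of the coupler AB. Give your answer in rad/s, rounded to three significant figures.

0.989

ω₂ = 5.655 rad/s (from 54 rpm).
Differentiating the loop-closure r₂e^{iθ₂}+r₃e^{iθ₃}=r₁+r₄e^{iθ₄} gives r₂ω₂e^{iθ₂}+r₃ω₃e^{iθ₃}=r₄ω₄e^{iθ₄}.
Eliminating the other unknown: ω₃ = r₂ω₂ sin(θ₄−θ₂) / [r₃ sin(θ₃−θ₄)].
Numerator sine = -0.43051; denominator sine = +0.98657.
Result = 0.0688·5.655·(-0.43051) / (0.1717·(+0.98657)) = -0.98877 rad/s; magnitude 0.98877 rad/s.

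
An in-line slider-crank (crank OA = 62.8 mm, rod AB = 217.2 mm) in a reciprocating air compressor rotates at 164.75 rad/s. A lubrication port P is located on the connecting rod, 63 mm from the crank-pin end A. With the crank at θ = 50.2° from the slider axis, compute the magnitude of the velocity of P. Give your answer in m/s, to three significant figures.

9.61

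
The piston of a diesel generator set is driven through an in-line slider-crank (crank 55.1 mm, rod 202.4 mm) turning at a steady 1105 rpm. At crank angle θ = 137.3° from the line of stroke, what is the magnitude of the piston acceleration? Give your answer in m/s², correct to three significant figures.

522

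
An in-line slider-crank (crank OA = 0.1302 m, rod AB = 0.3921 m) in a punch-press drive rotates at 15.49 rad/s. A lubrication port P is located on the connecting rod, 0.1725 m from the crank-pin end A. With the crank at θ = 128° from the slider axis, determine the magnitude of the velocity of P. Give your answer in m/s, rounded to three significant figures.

ω = 15.49 rad/s.  Crank-pin speed |V_A| = rω = 2.0168 m/s, perpendicular to OA.
Rod angle: sinφ = −(r/L) sinθ ⇒ φ = -15.169°; ω_rod = −rω cosθ/√(L²−r²sin²θ) = +3.281 rad/s.
V_P = V_A + ω_rod × AP, with AP = 0.1725 m along the rod.
Components: V_Px = −rω sinθ − a·ω_rod·sinφ = -1.4412 m/s;  V_Py = rω cosθ + a·ω_rod·cosφ = -0.69541 m/s.
|V_P| = √(V_Px² + V_Py²) = 1.6002 m/s.

1.60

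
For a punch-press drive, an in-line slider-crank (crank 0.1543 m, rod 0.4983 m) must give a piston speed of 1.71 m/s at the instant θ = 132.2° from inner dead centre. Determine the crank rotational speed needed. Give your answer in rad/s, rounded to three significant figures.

19.0

For an in-line slider-crank, |v_piston| = rω|sinθ|·[1 + r cosθ/√(L² − r² sin²θ)].
With r = 0.1543 m, L = 0.4983 m, θ = 132.2°: the bracketed kinematic factor |dx/dθ| = 0.089879 m.
ω = v/|dx/dθ| = 1.71/0.089879 = 19.026 rad/s.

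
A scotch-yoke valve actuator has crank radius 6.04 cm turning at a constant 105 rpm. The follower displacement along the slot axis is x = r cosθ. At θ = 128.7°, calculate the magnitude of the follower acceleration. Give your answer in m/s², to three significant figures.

4.57

ω = 11 rad/s (from 105 rpm).
x = r cosθ ⇒ ẍ = −rω² cosθ (ω constant).
|a| = rω²|cosθ| = 0.0604·(11)²·|cos 128.7°| = 4.5658 m/s².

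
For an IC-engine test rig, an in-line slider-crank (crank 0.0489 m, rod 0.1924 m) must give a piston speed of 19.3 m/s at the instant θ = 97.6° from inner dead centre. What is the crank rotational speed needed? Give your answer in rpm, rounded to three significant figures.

3940

For an in-line slider-crank, |v_piston| = rω|sinθ|·[1 + r cosθ/√(L² − r² sin²θ)].
With r = 0.0489 m, L = 0.1924 m, θ = 97.6°: the bracketed kinematic factor |dx/dθ| = 0.046787 m.
ω = v/|dx/dθ| = 19.3/0.046787 = 412.51 rad/s.
N = 60ω/(2π) = 3939.2 rpm.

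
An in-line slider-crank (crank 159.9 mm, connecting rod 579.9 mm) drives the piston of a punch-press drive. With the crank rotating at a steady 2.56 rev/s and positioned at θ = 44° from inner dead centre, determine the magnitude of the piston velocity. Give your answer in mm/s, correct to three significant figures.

2150

ω = 2π·2.56 = 16.08 rad/s
For an in-line slider-crank, x = r cosθ + √(L² − r² sin²θ), so v = −rω sinθ·[1 + r cosθ/√(L² − r² sin²θ)].
With r = 0.1599 m, L = 0.5799 m, θ = 44°: √(L² − r² sin²θ) = 0.56916 m.
v = −0.1599·16.08·0.69466·[1 + 0.1599·0.71934/0.56916] = -2.1477 m/s.
|v| = 2.1477 m/s = 2147.7 mm/s.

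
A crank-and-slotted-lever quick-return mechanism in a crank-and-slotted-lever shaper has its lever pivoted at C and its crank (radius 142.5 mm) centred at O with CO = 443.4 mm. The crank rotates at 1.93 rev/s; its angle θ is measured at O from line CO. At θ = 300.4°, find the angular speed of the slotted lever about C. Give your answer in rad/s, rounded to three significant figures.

2.26

ω = 12.13 rad/s (from 1.93 rev/s).
Crank pin A relative to C: A = (d + r cosθ, r sinθ); lever angle φ = atan2(r sinθ, d + r cosθ).
Differentiating tanφ: φ̇ = rω(d cosθ + r)/(d² + r² + 2dr cosθ).
d² + r² + 2dr cosθ = |CA|² = 0.280857 m²;  d cosθ + r = +0.36688 m.
|ω_lever| = |0.1425·12.13·+0.36688| / 0.280857 = 2.2573 rad/s.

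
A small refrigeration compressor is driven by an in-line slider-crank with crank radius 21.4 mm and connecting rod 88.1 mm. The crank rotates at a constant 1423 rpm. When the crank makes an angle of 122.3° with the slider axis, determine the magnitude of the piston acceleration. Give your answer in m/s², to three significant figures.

303

ω = 2π·1423/60 = 149 rad/s
x(θ) = r cosθ + √(L² − r² sin²θ); with ω constant, a = ω²·d²x/dθ².
d²x/dθ² = −r cosθ − r²(cos2θ)/√u − r⁴ sin²2θ/(4u^{3/2}),  u = L² − r² sin²θ = 0.00743441 m².
Substituting r = 0.0214 m, L = 0.0881 m, θ = 122.3°: d²x/dθ² = +0.013647 m.
a = ω²·d²x/dθ² = (149)²·(+0.013647) = +303.03 m/s²;  |a| = 303.03 m/s².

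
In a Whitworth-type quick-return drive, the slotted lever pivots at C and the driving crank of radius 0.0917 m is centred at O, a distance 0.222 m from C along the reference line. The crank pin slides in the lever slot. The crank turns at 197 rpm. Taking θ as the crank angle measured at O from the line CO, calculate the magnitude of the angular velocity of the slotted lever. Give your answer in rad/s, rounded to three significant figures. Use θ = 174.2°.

14.2

ω = 20.63 rad/s (from 197 rpm).
Crank pin A relative to C: A = (d + r cosθ, r sinθ); lever angle φ = atan2(r sinθ, d + r cosθ).
Differentiating tanφ: φ̇ = rω(d cosθ + r)/(d² + r² + 2dr cosθ).
d² + r² + 2dr cosθ = |CA|² = 0.0171865 m²;  d cosθ + r = -0.12916 m.
|ω_lever| = |0.0917·20.63·-0.12916| / 0.0171865 = 14.217 rad/s.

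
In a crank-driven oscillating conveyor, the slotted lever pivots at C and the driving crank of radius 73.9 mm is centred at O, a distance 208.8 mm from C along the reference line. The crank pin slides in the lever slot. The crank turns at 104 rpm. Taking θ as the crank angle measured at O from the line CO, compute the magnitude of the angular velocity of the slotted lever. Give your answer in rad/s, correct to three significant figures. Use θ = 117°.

ω = 10.89 rad/s (from 104 rpm).
Crank pin A relative to C: A = (d + r cosθ, r sinθ); lever angle φ = atan2(r sinθ, d + r cosθ).
Differentiating tanφ: φ̇ = rω(d cosθ + r)/(d² + r² + 2dr cosθ).
d² + r² + 2dr cosθ = |CA|² = 0.0350482 m²;  d cosθ + r = -0.020893 m.
|ω_lever| = |0.0739·10.89·-0.020893| / 0.0350482 = 0.47978 rad/s.

0.480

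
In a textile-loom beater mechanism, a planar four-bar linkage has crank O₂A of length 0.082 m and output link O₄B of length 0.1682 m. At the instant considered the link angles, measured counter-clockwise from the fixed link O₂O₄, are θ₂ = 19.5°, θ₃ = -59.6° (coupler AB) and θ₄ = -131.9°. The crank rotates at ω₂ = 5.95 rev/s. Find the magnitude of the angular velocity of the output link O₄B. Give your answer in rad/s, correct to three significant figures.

18.8

ω₂ = 37.38 rad/s (from 5.95 rev/s).
Differentiating the loop-closure r₂e^{iθ₂}+r₃e^{iθ₃}=r₁+r₄e^{iθ₄} gives r₂ω₂e^{iθ₂}+r₃ω₃e^{iθ₃}=r₄ω₄e^{iθ₄}.
Eliminating the other unknown: ω₄ = r₂ω₂ sin(θ₂−θ₃) / [r₄ sin(θ₄−θ₃)].
Numerator sine = +0.98196; denominator sine = -0.95266.
Result = 0.082·37.38·(+0.98196) / (0.1682·(-0.95266)) = -18.786 rad/s; magnitude 18.786 rad/s.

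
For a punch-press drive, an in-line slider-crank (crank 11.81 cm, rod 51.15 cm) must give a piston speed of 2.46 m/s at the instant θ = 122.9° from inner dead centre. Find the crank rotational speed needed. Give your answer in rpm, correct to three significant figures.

272

For an in-line slider-crank, |v_piston| = rω|sinθ|·[1 + r cosθ/√(L² − r² sin²θ)].
With r = 0.1181 m, L = 0.5115 m, θ = 122.9°: the bracketed kinematic factor |dx/dθ| = 0.086483 m.
ω = v/|dx/dθ| = 2.46/0.086483 = 28.445 rad/s.
N = 60ω/(2π) = 271.63 rpm.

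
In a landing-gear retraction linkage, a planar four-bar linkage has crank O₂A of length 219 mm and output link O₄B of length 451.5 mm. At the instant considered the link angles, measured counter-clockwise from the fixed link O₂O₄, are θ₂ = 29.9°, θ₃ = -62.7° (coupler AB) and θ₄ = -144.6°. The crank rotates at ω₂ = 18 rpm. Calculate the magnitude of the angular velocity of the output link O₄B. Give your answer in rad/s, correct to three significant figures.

ω₂ = 1.885 rad/s (from 18 rpm).
Differentiating the loop-closure r₂e^{iθ₂}+r₃e^{iθ₃}=r₁+r₄e^{iθ₄} gives r₂ω₂e^{iθ₂}+r₃ω₃e^{iθ₃}=r₄ω₄e^{iθ₄}.
Eliminating the other unknown: ω₄ = r₂ω₂ sin(θ₂−θ₃) / [r₄ sin(θ₄−θ₃)].
Numerator sine = +0.99897; denominator sine = -0.99002.
Result = 0.219·1.885·(+0.99897) / (0.4515·(-0.99002)) = -0.92256 rad/s; magnitude 0.92256 rad/s.

0.923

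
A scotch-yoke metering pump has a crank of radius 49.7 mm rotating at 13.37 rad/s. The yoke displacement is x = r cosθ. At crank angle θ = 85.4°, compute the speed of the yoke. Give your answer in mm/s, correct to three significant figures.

ω = 13.37 rad/s
x = r cosθ ⇒ ẋ = −rω sinθ.
|v| = rω|sinθ| = 0.0497·13.37·|sin 85.4°| = 0.66235 m/s = 662.35 mm/s.

662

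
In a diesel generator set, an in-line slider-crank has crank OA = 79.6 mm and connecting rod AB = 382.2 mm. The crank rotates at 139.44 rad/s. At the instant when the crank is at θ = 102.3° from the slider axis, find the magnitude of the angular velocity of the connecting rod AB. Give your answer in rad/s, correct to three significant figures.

ω = 139.4 rad/s
The rod makes angle φ with the slider axis where L sinφ = r sinθ; differentiating, L cosφ·φ̇ = r ω cosθ.
L cosφ = √(L² − r² sin²θ) = 0.3742 m.
|ω_rod| = r ω |cosθ| / √(L² − r² sin²θ) = 0.0796·139.4·0.21303/0.3742 = 6.3188 rad/s.

6.32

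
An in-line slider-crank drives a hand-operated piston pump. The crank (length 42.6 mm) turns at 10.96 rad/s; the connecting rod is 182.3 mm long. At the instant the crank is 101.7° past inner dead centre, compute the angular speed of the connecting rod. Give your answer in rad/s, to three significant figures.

0.534

ω = 10.96 rad/s
The rod makes angle φ with the slider axis where L sinφ = r sinθ; differentiating, L cosφ·φ̇ = r ω cosθ.
L cosφ = √(L² − r² sin²θ) = 0.17746 m.
|ω_rod| = r ω |cosθ| / √(L² − r² sin²θ) = 0.0426·10.96·0.20279/0.17746 = 0.53352 rad/s.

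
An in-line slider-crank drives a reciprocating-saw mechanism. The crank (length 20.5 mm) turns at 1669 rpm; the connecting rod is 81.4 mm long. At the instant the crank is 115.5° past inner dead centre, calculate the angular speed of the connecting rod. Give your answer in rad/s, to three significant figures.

ω = 174.8 rad/s (converted from 1669 rpm).
The rod makes angle φ with the slider axis where L sinφ = r sinθ; differentiating, L cosφ·φ̇ = r ω cosθ.
L cosφ = √(L² − r² sin²θ) = 0.079269 m.
|ω_rod| = r ω |cosθ| / √(L² − r² sin²θ) = 0.0205·174.8·0.43051/0.079269 = 19.459 rad/s.

19.5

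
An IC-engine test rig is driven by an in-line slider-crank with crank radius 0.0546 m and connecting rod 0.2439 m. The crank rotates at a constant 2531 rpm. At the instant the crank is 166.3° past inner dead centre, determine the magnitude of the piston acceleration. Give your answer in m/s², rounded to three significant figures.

2960

ω = 2π·2531/60 = 265 rad/s
x(θ) = r cosθ + √(L² − r² sin²θ); with ω constant, a = ω²·d²x/dθ².
d²x/dθ² = −r cosθ − r²(cos2θ)/√u − r⁴ sin²2θ/(4u^{3/2}),  u = L² − r² sin²θ = 0.05932 m².
Substituting r = 0.0546 m, L = 0.2439 m, θ = 166.3°: d²x/dθ² = +0.042147 m.
a = ω²·d²x/dθ² = (265)²·(+0.042147) = +2960.8 m/s²;  |a| = 2960.8 m/s².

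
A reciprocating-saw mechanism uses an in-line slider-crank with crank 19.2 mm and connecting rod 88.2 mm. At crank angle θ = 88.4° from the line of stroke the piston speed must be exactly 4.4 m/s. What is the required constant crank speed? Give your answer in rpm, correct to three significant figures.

2180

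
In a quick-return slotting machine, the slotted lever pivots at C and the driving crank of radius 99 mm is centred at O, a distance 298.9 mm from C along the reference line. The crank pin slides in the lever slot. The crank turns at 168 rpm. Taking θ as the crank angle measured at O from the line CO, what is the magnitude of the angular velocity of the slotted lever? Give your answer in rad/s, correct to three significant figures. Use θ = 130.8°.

2.77

ω = 17.59 rad/s (from 168 rpm).
Crank pin A relative to C: A = (d + r cosθ, r sinθ); lever angle φ = atan2(r sinθ, d + r cosθ).
Differentiating tanφ: φ̇ = rω(d cosθ + r)/(d² + r² + 2dr cosθ).
d² + r² + 2dr cosθ = |CA|² = 0.0604713 m²;  d cosθ + r = -0.096307 m.
|ω_lever| = |0.099·17.59·-0.096307| / 0.0604713 = 2.7739 rad/s.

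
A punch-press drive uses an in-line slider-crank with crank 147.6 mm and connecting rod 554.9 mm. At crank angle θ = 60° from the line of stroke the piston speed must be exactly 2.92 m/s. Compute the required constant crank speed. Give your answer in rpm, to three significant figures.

192

For an in-line slider-crank, |v_piston| = rω|sinθ|·[1 + r cosθ/√(L² − r² sin²θ)].
With r = 0.1476 m, L = 0.5549 m, θ = 60°: the bracketed kinematic factor |dx/dθ| = 0.1453 m.
ω = v/|dx/dθ| = 2.92/0.1453 = 20.097 rad/s.
N = 60ω/(2π) = 191.91 rpm.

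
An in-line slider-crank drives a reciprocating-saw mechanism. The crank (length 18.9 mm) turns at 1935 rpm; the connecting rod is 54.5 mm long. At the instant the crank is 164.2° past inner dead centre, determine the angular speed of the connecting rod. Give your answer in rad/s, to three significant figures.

ω = 202.6 rad/s (converted from 1935 rpm).
The rod makes angle φ with the slider axis where L sinφ = r sinθ; differentiating, L cosφ·φ̇ = r ω cosθ.
L cosφ = √(L² − r² sin²θ) = 0.054256 m.
|ω_rod| = r ω |cosθ| / √(L² − r² sin²θ) = 0.0189·202.6·0.96222/0.054256 = 67.919 rad/s.

67.9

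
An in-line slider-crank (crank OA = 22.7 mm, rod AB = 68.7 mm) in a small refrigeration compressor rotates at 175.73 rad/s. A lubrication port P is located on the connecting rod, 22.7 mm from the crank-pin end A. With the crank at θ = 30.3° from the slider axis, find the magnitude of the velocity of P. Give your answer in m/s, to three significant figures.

ω = 175.7 rad/s.  Crank-pin speed |V_A| = rω = 3.9891 m/s, perpendicular to OA.
Rod angle: sinφ = −(r/L) sinθ ⇒ φ = -9.596°; ω_rod = −rω cosθ/√(L²−r²sin²θ) = -50.845 rad/s.
V_P = V_A + ω_rod × AP, with AP = 0.0227 m along the rod.
Components: V_Px = −rω sinθ − a·ω_rod·sinφ = -2.205 m/s;  V_Py = rω cosθ + a·ω_rod·cosφ = +2.3061 m/s.
|V_P| = √(V_Px² + V_Py²) = 3.1907 m/s.

3.19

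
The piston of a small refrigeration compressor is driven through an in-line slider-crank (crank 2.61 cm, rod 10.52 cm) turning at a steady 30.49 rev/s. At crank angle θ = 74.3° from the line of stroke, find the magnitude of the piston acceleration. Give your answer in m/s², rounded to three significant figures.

51.4

ω = 2π·30.5 = 191.6 rad/s
x(θ) = r cosθ + √(L² − r² sin²θ); with ω constant, a = ω²·d²x/dθ².
d²x/dθ² = −r cosθ − r²(cos2θ)/√u − r⁴ sin²2θ/(4u^{3/2}),  u = L² − r² sin²θ = 0.0104357 m².
Substituting r = 0.0261 m, L = 0.1052 m, θ = 74.3°: d²x/dθ² = -0.0014004 m.
a = ω²·d²x/dθ² = (191.6)²·(-0.0014004) = -51.396 m/s²;  |a| = 51.396 m/s².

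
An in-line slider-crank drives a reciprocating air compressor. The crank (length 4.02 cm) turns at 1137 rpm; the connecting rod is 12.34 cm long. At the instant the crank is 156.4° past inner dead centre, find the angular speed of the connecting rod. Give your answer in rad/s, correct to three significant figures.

ω = 119.1 rad/s (converted from 1137 rpm).
The rod makes angle φ with the slider axis where L sinφ = r sinθ; differentiating, L cosφ·φ̇ = r ω cosθ.
L cosφ = √(L² − r² sin²θ) = 0.12235 m.
|ω_rod| = r ω |cosθ| / √(L² − r² sin²θ) = 0.0402·119.1·0.91636/0.12235 = 35.85 rad/s.

35.9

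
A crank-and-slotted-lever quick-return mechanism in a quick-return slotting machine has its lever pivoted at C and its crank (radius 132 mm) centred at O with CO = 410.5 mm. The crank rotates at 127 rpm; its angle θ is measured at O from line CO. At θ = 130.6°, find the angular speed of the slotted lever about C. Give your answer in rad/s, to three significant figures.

2.06

ω = 13.3 rad/s (from 127 rpm).
Crank pin A relative to C: A = (d + r cosθ, r sinθ); lever angle φ = atan2(r sinθ, d + r cosθ).
Differentiating tanφ: φ̇ = rω(d cosθ + r)/(d² + r² + 2dr cosθ).
d² + r² + 2dr cosθ = |CA|² = 0.115409 m²;  d cosθ + r = -0.13514 m.
|ω_lever| = |0.132·13.3·-0.13514| / 0.115409 = 2.0557 rad/s.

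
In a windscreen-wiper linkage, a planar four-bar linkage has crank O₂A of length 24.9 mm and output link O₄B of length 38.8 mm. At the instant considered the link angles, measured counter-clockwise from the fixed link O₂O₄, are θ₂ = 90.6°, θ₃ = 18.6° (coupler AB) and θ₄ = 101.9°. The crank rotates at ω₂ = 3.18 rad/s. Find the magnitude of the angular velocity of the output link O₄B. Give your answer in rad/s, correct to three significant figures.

1.95

ω₂ = 3.18 rad/s
Differentiating the loop-closure r₂e^{iθ₂}+r₃e^{iθ₃}=r₁+r₄e^{iθ₄} gives r₂ω₂e^{iθ₂}+r₃ω₃e^{iθ₃}=r₄ω₄e^{iθ₄}.
Eliminating the other unknown: ω₄ = r₂ω₂ sin(θ₂−θ₃) / [r₄ sin(θ₄−θ₃)].
Numerator sine = +0.95106; denominator sine = +0.99317.
Result = 0.0249·3.18·(+0.95106) / (0.0388·(+0.99317)) = +1.9542 rad/s; magnitude 1.9542 rad/s.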